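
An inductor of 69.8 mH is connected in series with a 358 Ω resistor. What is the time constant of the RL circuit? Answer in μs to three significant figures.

τ ≈ 195 μs

τ = L/R = (6.980×10^-2 H)/(358 Ω) = 1.950×10^-4 s.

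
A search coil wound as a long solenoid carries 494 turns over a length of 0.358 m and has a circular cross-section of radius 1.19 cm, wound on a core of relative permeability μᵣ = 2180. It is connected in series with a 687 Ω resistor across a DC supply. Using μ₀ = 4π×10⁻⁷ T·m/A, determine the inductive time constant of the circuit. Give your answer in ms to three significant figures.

τ ≈ 1.21 ms

A = πr² = π(1.190×10^-2 m)² = 4.449×10^-4 m².
L = μ₀μᵣN²A/ℓ = (4π×10⁻⁷)(2180)(494)²(4.449×10^-4)/(0.358) = 0.8308 H.
τ = L/R = (0.8308)/(687) = 1.209×10^-3 s.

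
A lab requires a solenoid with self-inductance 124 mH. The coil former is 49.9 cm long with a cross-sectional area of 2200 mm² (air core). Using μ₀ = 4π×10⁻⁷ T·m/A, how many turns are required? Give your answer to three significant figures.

N ≈ 4730 turns

A = 2200 mm² = 2.200×10^-3 m².
From L = μ₀N²A/ℓ, N = √(Lℓ / (μ₀A)).
N = √[(0.124)(0.499) / ((4π×10⁻⁷)×2.200×10^-3)] = √(2.238×10^7) ≈ 4730.9.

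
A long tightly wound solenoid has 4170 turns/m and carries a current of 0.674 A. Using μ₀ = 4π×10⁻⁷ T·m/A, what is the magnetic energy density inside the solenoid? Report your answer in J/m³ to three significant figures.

B = μ₀nI = (4π×10⁻⁷)(4.170×10^3)(0.674) = 3.532×10^-3 T.
u = B²/(2μ₀) = (3.532×10^-3)²/(2×4π×10⁻⁷) = 4.963 J/m³.

u ≈ 4.96 J/m³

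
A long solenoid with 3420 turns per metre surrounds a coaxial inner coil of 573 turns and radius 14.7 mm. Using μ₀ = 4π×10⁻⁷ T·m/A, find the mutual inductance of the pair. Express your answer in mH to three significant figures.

The outer solenoid produces a uniform field B₁ = μ₀n₁I₁ across the inner coil,
so the flux linkage is N₂Φ = N₂B₁A₂ = μ₀n₁N₂A₂·I₁, giving M = μ₀n₁N₂A₂.
A₂ = πr² = π(1.470×10^-2 m)² = 6.789×10^-4 m².
M = (4π×10⁻⁷)(3420)(573)(6.789×10^-4) = 1.672×10^-3 H.

M ≈ 1.67 mH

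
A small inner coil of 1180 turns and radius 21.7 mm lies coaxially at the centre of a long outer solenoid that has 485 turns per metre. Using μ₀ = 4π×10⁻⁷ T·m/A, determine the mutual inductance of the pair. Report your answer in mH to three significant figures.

M ≈ 1.06 mH

The outer solenoid produces a uniform field B₁ = μ₀n₁I₁ across the inner coil,
so the flux linkage is N₂Φ = N₂B₁A₂ = μ₀n₁N₂A₂·I₁, giving M = μ₀n₁N₂A₂.
A₂ = πr² = π(2.170×10^-2 m)² = 1.479×10^-3 m².
M = (4π×10⁻⁷)(485)(1180)(1.479×10^-3) = 1.064×10^-3 H.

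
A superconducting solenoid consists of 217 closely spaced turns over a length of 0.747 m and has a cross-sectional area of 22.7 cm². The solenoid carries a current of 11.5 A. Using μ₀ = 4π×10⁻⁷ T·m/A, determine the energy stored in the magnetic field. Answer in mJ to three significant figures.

A = 22.7 cm² = 2.270×10^-3 m².
L = μ₀N²A/ℓ = (4π×10⁻⁷)(217)²(2.270×10^-3)/(0.747) = 1.798×10^-4 H.
U = ½LI² = ½(1.798×10^-4)(11.5)² = 1.189×10^-2 J.

U ≈ 11.9 mJ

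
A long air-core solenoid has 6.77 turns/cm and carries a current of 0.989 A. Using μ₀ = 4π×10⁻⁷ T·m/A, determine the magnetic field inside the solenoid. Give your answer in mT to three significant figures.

Inside a long solenoid, B = μ₀nI.
B = (4π×10⁻⁷)(677 m⁻¹)(0.989 A) = 8.414×10^-4 T.

B ≈ 0.841 mT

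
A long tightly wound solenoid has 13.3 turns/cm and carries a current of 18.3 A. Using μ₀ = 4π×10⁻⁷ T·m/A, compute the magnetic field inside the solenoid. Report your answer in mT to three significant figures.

B ≈ 30.6 mT

Inside a long solenoid, B = μ₀nI.
B = (4π×10⁻⁷)(1.330×10^3 m⁻¹)(18.3 A) = 3.059×10^-2 T.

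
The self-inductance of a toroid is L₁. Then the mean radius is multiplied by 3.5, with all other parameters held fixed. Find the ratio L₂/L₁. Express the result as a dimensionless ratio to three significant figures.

L₂/L₁ = 0.286

For a toroid, L ∝ μᵣN²A/R.
L₂/L₁ = (3.5)^-1 = 0.286.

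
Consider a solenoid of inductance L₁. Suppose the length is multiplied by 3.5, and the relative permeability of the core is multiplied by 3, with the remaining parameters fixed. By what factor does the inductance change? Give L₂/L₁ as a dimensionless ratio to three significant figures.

For a solenoid, L ∝ μᵣN²A/ℓ.
L₂/L₁ = (3.5)^-1 × (3) = 0.857.

L₂/L₁ = 0.857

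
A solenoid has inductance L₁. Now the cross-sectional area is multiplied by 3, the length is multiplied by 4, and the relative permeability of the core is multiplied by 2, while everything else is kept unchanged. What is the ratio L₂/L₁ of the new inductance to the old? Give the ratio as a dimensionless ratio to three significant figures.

For a solenoid, L ∝ μᵣN²A/ℓ.
L₂/L₁ = (3) × (4)^-1 × (2) = 1.50.

L₂/L₁ = 1.50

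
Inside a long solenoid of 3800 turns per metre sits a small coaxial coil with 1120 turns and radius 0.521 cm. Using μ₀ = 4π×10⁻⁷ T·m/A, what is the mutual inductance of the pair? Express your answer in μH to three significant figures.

M ≈ 456 μH

The outer solenoid produces a uniform field B₁ = μ₀n₁I₁ across the inner coil,
so the flux linkage is N₂Φ = N₂B₁A₂ = μ₀n₁N₂A₂·I₁, giving M = μ₀n₁N₂A₂.
A₂ = πr² = π(5.210×10^-3 m)² = 8.528×10^-5 m².
M = (4π×10⁻⁷)(3800)(1120)(8.528×10^-5) = 4.561×10^-4 H.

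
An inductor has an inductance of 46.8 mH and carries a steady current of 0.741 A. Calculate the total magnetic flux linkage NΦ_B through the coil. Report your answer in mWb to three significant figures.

From L = NΦ_B/I, the flux linkage is NΦ_B = LI.
NΦ_B = (4.680×10^-2 H)(0.741 A) = 3.468×10^-2 Wb.

NΦ_B ≈ 34.7 mWb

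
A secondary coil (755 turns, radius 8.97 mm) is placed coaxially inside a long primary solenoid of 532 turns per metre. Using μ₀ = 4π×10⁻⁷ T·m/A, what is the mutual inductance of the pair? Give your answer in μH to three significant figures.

M ≈ 128 μH

The outer solenoid produces a uniform field B₁ = μ₀n₁I₁ across the inner coil,
so the flux linkage is N₂Φ = N₂B₁A₂ = μ₀n₁N₂A₂·I₁, giving M = μ₀n₁N₂A₂.
A₂ = πr² = π(8.970×10^-3 m)² = 2.528×10^-4 m².
M = (4π×10⁻⁷)(532)(755)(2.528×10^-4) = 1.276×10^-4 H.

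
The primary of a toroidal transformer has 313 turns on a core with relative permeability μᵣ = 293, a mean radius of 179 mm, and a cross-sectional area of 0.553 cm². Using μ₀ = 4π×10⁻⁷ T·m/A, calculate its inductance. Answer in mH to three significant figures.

L ≈ 1.77 mH

For a thin toroid, L = μ₀μᵣN²A/(2πR).
L = (4π×10⁻⁷)(293)(313)²(5.530×10^-5) / (2π×0.179 m) = 1.774×10^-3 H.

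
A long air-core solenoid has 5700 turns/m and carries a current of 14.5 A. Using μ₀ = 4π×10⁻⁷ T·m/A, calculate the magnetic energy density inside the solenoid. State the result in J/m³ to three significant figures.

u ≈ 4290 J/m³

B = μ₀nI = (4π×10⁻⁷)(5.700×10^3)(14.5) = 0.1039 T.
u = B²/(2μ₀) = (0.1039)²/(2×4π×10⁻⁷) = 4.292×10^3 J/m³.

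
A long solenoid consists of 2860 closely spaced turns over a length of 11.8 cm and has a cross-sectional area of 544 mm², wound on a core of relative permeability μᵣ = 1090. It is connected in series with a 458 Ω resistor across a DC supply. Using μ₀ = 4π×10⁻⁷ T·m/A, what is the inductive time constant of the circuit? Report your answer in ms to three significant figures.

A = 544 mm² = 5.440×10^-4 m².
L = μ₀μᵣN²A/ℓ = (4π×10⁻⁷)(1090)(2860)²(5.440×10^-4)/(0.118) = 51.65 H.
τ = L/R = (51.65)/(458) = 0.1128 s.

τ ≈ 113 ms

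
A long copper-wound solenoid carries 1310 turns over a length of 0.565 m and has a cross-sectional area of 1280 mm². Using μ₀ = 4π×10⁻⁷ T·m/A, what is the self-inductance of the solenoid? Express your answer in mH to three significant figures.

L ≈ 4.89 mH

A = 1280 mm² = 1.280×10^-3 m².
For a long solenoid, L = μ₀N²A/ℓ.
L = (4π×10⁻⁷)(1310)²(1.280×10^-3)/(0.565 m) = 4.886×10^-3 H.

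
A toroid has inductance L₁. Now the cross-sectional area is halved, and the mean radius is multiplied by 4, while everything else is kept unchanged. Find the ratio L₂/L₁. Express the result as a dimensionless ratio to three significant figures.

L₂/L₁ = 0.125

For a toroid, L ∝ μᵣN²A/R.
L₂/L₁ = (0.5) × (4)^-1 = 0.125.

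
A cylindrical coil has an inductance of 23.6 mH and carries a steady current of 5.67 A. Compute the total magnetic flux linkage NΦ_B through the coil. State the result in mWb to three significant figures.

NΦ_B ≈ 134 mWb

From L = NΦ_B/I, the flux linkage is NΦ_B = LI.
NΦ_B = (2.360×10^-2 H)(5.67 A) = 0.1338 Wb.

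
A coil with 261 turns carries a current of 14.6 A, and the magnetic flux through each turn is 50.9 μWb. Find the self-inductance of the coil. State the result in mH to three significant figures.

Self-inductance is defined by L = NΦ_B/I (flux linkage over current).
L = (261)(5.090×10^-5 Wb)/(14.6 A) = 9.099×10^-4 H.

L ≈ 0.910 mH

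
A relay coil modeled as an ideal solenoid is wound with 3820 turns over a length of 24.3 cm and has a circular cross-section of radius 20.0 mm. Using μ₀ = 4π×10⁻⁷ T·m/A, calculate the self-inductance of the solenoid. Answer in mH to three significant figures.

L ≈ 94.8 mH

A = πr² = π(2.000×10^-2 m)² = 1.257×10^-3 m².
For a long solenoid, L = μ₀N²A/ℓ.
L = (4π×10⁻⁷)(3820)²(1.257×10^-3)/(0.243 m) = 9.483×10^-2 H.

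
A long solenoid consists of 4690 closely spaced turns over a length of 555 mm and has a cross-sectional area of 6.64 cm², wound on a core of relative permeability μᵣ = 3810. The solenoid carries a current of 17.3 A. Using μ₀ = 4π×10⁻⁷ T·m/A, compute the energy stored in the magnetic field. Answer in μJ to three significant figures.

U ≈ 18900000000 μJ

A = 6.64 cm² = 6.640×10^-4 m².
L = μ₀μᵣN²A/ℓ = (4π×10⁻⁷)(3810)(4690)²(6.640×10^-4)/(0.555) = 126 H.
U = ½LI² = ½(126)(17.3)² = 1.885×10^4 J.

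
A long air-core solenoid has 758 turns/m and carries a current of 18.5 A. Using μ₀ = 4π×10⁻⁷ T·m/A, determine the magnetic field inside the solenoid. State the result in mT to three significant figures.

B ≈ 17.6 mT

Inside a long solenoid, B = μ₀nI.
B = (4π×10⁻⁷)(758 m⁻¹)(18.5 A) = 1.762×10^-2 T.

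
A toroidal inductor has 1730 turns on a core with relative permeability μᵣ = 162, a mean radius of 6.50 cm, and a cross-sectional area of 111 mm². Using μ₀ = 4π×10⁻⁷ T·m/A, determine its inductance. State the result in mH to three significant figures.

For a thin toroid, L = μ₀μᵣN²A/(2πR).
L = (4π×10⁻⁷)(162)(1730)²(1.110×10^-4) / (2π×6.500×10^-2 m) = 0.1656 H.

L ≈ 166 mH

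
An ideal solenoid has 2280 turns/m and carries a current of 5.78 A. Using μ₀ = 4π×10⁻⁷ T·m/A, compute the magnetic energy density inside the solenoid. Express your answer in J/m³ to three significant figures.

u ≈ 109 J/m³

B = μ₀nI = (4π×10⁻⁷)(2.280×10^3)(5.78) = 1.656×10^-2 T.
u = B²/(2μ₀) = (1.656×10^-2)²/(2×4π×10⁻⁷) = 109.1 J/m³.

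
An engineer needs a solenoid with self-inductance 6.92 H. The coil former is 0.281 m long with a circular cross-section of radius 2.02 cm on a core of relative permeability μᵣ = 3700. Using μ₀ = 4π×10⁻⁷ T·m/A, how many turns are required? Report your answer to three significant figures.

N ≈ 571 turns

A = πr² = π(2.020×10^-2 m)² = 1.282×10^-3 m².
From L = μ₀μᵣN²A/ℓ, N = √(Lℓ / (μ₀μᵣA)).
N = √[(6.92)(0.281) / ((4π×10⁻⁷)(3700)×1.282×10^-3)] = √(3.262×10^5) ≈ 571.2.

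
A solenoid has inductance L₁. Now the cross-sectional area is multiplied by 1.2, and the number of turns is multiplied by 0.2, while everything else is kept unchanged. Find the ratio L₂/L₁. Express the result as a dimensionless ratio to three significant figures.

L₂/L₁ = 0.0480

For a solenoid, L ∝ μᵣN²A/ℓ.
L₂/L₁ = (1.2) × (0.2)^2 = 0.0480.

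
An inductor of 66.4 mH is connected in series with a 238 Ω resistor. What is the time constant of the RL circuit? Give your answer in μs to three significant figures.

τ = L/R = (6.640×10^-2 H)/(238 Ω) = 2.790×10^-4 s.

τ ≈ 279 μs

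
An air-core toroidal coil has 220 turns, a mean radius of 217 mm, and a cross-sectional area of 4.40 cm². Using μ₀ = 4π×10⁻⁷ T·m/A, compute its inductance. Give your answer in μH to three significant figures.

L ≈ 19.6 μH

For a thin toroid, L = μ₀N²A/(2πR).
L = (4π×10⁻⁷)(220)²(4.400×10^-4) / (2π×0.217 m) = 1.963×10^-5 H.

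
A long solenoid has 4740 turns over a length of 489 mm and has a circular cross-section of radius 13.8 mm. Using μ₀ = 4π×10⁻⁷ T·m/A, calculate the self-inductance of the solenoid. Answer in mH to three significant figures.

A = πr² = π(1.380×10^-2 m)² = 5.983×10^-4 m².
For a long solenoid, L = μ₀N²A/ℓ.
L = (4π×10⁻⁷)(4740)²(5.983×10^-4)/(0.489 m) = 3.454×10^-2 H.

L ≈ 34.5 mH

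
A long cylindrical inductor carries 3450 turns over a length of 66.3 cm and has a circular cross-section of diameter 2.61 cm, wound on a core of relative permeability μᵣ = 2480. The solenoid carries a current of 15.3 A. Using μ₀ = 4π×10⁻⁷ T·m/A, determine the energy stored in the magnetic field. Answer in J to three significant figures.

U ≈ 3500 J

A = π(d/2)² = π(1.305×10^-2 m)² = 5.350×10^-4 m².
L = μ₀μᵣN²A/ℓ = (4π×10⁻⁷)(2480)(3450)²(5.350×10^-4)/(0.663) = 29.93 H.
U = ½LI² = ½(29.93)(15.3)² = 3.504×10^3 J.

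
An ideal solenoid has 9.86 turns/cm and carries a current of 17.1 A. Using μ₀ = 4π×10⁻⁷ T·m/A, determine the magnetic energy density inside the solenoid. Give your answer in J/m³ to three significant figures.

B = μ₀nI = (4π×10⁻⁷)(986)(17.1) = 2.119×10^-2 T.
u = B²/(2μ₀) = (2.119×10^-2)²/(2×4π×10⁻⁷) = 178.6 J/m³.

u ≈ 179 J/m³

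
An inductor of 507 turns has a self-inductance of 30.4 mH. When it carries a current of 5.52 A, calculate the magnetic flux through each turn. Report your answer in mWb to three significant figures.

Φ_B ≈ 0.331 mWb

From L = NΦ_B/I, the flux per turn is Φ_B = LI/N.
Φ_B = (3.040×10^-2 H)(5.52 A)/507 = 3.310×10^-4 Wb.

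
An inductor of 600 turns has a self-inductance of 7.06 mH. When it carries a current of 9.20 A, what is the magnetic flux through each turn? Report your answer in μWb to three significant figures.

Φ_B ≈ 108 μWb

From L = NΦ_B/I, the flux per turn is Φ_B = LI/N.
Φ_B = (7.060×10^-3 H)(9.20 A)/600 = 1.083×10^-4 Wb.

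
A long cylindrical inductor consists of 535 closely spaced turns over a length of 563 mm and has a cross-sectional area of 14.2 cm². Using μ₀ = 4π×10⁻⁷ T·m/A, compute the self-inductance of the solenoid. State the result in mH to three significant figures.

A = 14.2 cm² = 1.420×10^-3 m².
For a long solenoid, L = μ₀N²A/ℓ.
L = (4π×10⁻⁷)(535)²(1.420×10^-3)/(0.563 m) = 9.072×10^-4 H.

L ≈ 0.907 mH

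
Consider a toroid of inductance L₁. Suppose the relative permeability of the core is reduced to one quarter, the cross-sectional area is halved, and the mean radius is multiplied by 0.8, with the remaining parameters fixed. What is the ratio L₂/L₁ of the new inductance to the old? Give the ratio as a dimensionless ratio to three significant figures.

L₂/L₁ = 0.156

For a toroid, L ∝ μᵣN²A/R.
L₂/L₁ = (0.25) × (0.5) × (0.8)^-1 = 0.156.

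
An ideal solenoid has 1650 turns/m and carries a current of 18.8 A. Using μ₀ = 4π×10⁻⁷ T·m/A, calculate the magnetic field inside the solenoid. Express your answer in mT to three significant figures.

B ≈ 39.0 mT

Inside a long solenoid, B = μ₀nI.
B = (4π×10⁻⁷)(1.650×10^3 m⁻¹)(18.8 A) = 3.898×10^-2 T.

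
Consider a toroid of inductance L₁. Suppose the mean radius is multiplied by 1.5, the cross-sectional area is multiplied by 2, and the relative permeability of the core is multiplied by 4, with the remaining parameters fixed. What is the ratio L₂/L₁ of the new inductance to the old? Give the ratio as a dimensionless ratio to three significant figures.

L₂/L₁ = 5.33

For a toroid, L ∝ μᵣN²A/R.
L₂/L₁ = (1.5)^-1 × (2) × (4) = 5.33.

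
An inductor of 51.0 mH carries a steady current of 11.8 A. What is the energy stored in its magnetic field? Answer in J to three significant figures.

Stored magnetic energy: U = ½LI².
U = ½(5.100×10^-2 H)(11.8 A)² = 3.551 J.

U ≈ 3.55 J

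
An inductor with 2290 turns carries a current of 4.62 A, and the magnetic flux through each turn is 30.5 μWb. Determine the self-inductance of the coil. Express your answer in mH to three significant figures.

Self-inductance is defined by L = NΦ_B/I (flux linkage over current).
L = (2290)(3.050×10^-5 Wb)/(4.62 A) = 1.512×10^-2 H.

L ≈ 15.1 mH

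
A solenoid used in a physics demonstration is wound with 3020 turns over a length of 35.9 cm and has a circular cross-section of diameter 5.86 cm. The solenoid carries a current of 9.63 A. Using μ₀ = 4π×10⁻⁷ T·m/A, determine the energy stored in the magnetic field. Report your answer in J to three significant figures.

A = π(d/2)² = π(2.930×10^-2 m)² = 2.697×10^-3 m².
L = μ₀N²A/ℓ = (4π×10⁻⁷)(3020)²(2.697×10^-3)/(0.359) = 8.610×10^-2 H.
U = ½LI² = ½(8.610×10^-2)(9.63)² = 3.992 J.

U ≈ 3.99 J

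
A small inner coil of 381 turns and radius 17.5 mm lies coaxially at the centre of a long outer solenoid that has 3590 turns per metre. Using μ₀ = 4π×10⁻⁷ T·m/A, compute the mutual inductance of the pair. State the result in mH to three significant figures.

The outer solenoid produces a uniform field B₁ = μ₀n₁I₁ across the inner coil,
so the flux linkage is N₂Φ = N₂B₁A₂ = μ₀n₁N₂A₂·I₁, giving M = μ₀n₁N₂A₂.
A₂ = πr² = π(1.750×10^-2 m)² = 9.621×10^-4 m².
M = (4π×10⁻⁷)(3590)(381)(9.621×10^-4) = 1.654×10^-3 H.

M ≈ 1.65 mH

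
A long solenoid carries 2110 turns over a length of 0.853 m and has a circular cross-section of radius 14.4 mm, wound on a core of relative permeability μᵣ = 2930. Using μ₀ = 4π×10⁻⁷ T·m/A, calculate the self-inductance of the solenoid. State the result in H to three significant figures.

A = πr² = π(1.440×10^-2 m)² = 6.514×10^-4 m².
For a long solenoid, L = μ₀μᵣN²A/ℓ.
L = (4π×10⁻⁷)(2930)(2110)²(6.514×10^-4)/(0.853 m) = 12.52 H.

L ≈ 12.5 H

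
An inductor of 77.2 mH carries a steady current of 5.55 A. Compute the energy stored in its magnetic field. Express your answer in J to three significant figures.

Stored magnetic energy: U = ½LI².
U = ½(7.720×10^-2 H)(5.55 A)² = 1.189 J.

U ≈ 1.19 J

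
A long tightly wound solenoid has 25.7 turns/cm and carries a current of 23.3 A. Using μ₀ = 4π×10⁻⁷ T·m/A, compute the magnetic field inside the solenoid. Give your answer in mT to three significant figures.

Inside a long solenoid, B = μ₀nI.
B = (4π×10⁻⁷)(2.570×10^3 m⁻¹)(23.3 A) = 7.5249×10^-2 T.

B ≈ 75.2 mT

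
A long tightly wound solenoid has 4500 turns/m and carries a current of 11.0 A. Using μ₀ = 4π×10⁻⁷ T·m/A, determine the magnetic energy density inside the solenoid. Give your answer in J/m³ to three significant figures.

u ≈ 1540 J/m³

B = μ₀nI = (4π×10⁻⁷)(4.500×10^3)(11.0) = 6.220×10^-2 T.
u = B²/(2μ₀) = (6.220×10^-2)²/(2×4π×10⁻⁷) = 1.540×10^3 J/m³.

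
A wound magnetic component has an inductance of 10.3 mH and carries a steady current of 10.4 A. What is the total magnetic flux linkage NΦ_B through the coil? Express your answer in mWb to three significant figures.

From L = NΦ_B/I, the flux linkage is NΦ_B = LI.
NΦ_B = (1.030×10^-2 H)(10.4 A) = 0.1071 Wb.

NΦ_B ≈ 107 mWb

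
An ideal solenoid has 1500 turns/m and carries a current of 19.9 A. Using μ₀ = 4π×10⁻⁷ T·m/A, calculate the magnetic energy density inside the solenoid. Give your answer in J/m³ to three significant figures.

B = μ₀nI = (4π×10⁻⁷)(1.500×10^3)(19.9) = 3.751×10^-2 T.
u = B²/(2μ₀) = (3.751×10^-2)²/(2×4π×10⁻⁷) = 559.8 J/m³.

u ≈ 560 J/m³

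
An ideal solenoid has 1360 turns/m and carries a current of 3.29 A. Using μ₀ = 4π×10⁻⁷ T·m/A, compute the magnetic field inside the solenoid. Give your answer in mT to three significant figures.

Inside a long solenoid, B = μ₀nI.
B = (4π×10⁻⁷)(1.360×10^3 m⁻¹)(3.29 A) = 5.623×10^-3 T.

B ≈ 5.62 mT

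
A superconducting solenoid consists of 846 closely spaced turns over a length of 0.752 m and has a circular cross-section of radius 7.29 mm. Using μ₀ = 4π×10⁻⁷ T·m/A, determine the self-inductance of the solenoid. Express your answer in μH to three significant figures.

L ≈ 200 μH

A = πr² = π(7.290×10^-3 m)² = 1.670×10^-4 m².
For a long solenoid, L = μ₀N²A/ℓ.
L = (4π×10⁻⁷)(846)²(1.670×10^-4)/(0.752 m) = 1.997×10^-4 H.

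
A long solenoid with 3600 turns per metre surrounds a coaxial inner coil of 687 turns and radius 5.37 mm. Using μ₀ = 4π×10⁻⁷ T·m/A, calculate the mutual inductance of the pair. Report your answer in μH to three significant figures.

The outer solenoid produces a uniform field B₁ = μ₀n₁I₁ across the inner coil,
so the flux linkage is N₂Φ = N₂B₁A₂ = μ₀n₁N₂A₂·I₁, giving M = μ₀n₁N₂A₂.
A₂ = πr² = π(5.370×10^-3 m)² = 9.059×10^-5 m².
M = (4π×10⁻⁷)(3600)(687)(9.059×10^-5) = 2.816×10^-4 H.

M ≈ 282 μH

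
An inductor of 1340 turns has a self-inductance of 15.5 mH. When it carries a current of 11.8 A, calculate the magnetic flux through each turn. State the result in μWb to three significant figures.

From L = NΦ_B/I, the flux per turn is Φ_B = LI/N.
Φ_B = (1.550×10^-2 H)(11.8 A)/1340 = 1.3649×10^-4 Wb.

Φ_B ≈ 136 μWb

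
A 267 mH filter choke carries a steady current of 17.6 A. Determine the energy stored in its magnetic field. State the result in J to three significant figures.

U ≈ 41.4 J

Stored magnetic energy: U = ½LI².
U = ½(0.267 H)(17.6 A)² = 41.35 J.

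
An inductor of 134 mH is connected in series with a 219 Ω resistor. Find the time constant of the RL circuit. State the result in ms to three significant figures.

τ = L/R = (0.134 H)/(219 Ω) = 6.119×10^-4 s.

τ ≈ 0.612 ms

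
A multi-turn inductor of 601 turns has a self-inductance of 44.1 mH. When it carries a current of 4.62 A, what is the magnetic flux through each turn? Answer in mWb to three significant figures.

Φ_B ≈ 0.339 mWb

From L = NΦ_B/I, the flux per turn is Φ_B = LI/N.
Φ_B = (4.410×10^-2 H)(4.62 A)/601 = 3.390×10^-4 Wb.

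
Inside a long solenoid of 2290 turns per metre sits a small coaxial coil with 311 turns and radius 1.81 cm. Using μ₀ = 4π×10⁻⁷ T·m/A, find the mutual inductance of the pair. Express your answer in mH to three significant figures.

The outer solenoid produces a uniform field B₁ = μ₀n₁I₁ across the inner coil,
so the flux linkage is N₂Φ = N₂B₁A₂ = μ₀n₁N₂A₂·I₁, giving M = μ₀n₁N₂A₂.
A₂ = πr² = π(1.810×10^-2 m)² = 1.029×10^-3 m².
M = (4π×10⁻⁷)(2290)(311)(1.029×10^-3) = 9.211×10^-4 H.

M ≈ 0.921 mH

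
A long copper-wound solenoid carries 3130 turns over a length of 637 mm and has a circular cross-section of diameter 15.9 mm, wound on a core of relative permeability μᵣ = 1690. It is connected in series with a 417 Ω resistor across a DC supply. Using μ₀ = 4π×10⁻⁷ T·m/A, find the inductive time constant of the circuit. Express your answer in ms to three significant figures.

A = π(d/2)² = π(7.950×10^-3 m)² = 1.986×10^-4 m².
L = μ₀μᵣN²A/ℓ = (4π×10⁻⁷)(1690)(3130)²(1.986×10^-4)/(0.637) = 6.485 H.
τ = L/R = (6.485)/(417) = 1.555×10^-2 s.

τ ≈ 15.6 ms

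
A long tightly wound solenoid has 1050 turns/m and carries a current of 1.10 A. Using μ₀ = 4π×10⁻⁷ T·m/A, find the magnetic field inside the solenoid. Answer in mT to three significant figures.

Inside a long solenoid, B = μ₀nI.
B = (4π×10⁻⁷)(1.050×10^3 m⁻¹)(1.10 A) = 1.451×10^-3 T.

B ≈ 1.45 mT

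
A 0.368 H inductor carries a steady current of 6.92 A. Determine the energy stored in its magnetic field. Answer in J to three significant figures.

U ≈ 8.81 J

Stored magnetic energy: U = ½LI².
U = ½(0.368 H)(6.92 A)² = 8.811 J.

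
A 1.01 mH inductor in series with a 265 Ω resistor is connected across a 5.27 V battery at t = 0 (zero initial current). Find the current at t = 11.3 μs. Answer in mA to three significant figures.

τ = L/R = 1.010×10^-3/265 = 3.811×10^-6 s; final current I_∞ = ε/R = 5.27/265 = 1.989×10^-2 A.
I(t) = I_∞(1 − e^(−t/τ)) with t/τ = 2.965.
I = (1.989×10^-2)(1 − e^(−2.965)) = 1.886×10^-2 A.

I ≈ 18.9 mA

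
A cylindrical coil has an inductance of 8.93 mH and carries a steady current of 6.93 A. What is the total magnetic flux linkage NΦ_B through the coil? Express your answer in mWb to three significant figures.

NΦ_B ≈ 61.9 mWb

From L = NΦ_B/I, the flux linkage is NΦ_B = LI.
NΦ_B = (8.930×10^-3 H)(6.93 A) = 6.188×10^-2 Wb.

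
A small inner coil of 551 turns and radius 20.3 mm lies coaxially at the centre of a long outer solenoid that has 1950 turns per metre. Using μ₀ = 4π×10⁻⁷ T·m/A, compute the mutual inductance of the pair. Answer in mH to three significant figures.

The outer solenoid produces a uniform field B₁ = μ₀n₁I₁ across the inner coil,
so the flux linkage is N₂Φ = N₂B₁A₂ = μ₀n₁N₂A₂·I₁, giving M = μ₀n₁N₂A₂.
A₂ = πr² = π(2.030×10^-2 m)² = 1.2946×10^-3 m².
M = (4π×10⁻⁷)(1950)(551)(1.2946×10^-3) = 1.748×10^-3 H.

M ≈ 1.75 mH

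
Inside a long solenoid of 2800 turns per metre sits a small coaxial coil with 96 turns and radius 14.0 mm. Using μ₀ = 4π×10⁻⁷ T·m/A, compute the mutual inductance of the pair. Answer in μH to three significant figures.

M ≈ 208 μH

The outer solenoid produces a uniform field B₁ = μ₀n₁I₁ across the inner coil,
so the flux linkage is N₂Φ = N₂B₁A₂ = μ₀n₁N₂A₂·I₁, giving M = μ₀n₁N₂A₂.
A₂ = πr² = π(1.400×10^-2 m)² = 6.158×10^-4 m².
M = (4π×10⁻⁷)(2800)(96)(6.158×10^-4) = 2.080×10^-4 H.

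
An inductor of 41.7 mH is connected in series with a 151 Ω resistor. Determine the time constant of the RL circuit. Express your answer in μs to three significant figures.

τ ≈ 276 μs

τ = L/R = (4.170×10^-2 H)/(151 Ω) = 2.762×10^-4 s.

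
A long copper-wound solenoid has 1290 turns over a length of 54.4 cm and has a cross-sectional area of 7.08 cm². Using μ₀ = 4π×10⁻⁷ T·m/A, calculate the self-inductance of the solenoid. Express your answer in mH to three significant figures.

L ≈ 2.72 mH

A = 7.08 cm² = 7.080×10^-4 m².
For a long solenoid, L = μ₀N²A/ℓ.
L = (4π×10⁻⁷)(1290)²(7.080×10^-4)/(0.544 m) = 2.722×10^-3 H.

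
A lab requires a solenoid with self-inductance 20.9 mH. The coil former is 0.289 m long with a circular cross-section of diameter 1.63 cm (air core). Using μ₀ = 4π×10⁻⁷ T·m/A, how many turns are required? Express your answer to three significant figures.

N ≈ 4800 turns

A = π(d/2)² = π(8.150×10^-3 m)² = 2.087×10^-4 m².
From L = μ₀N²A/ℓ, N = √(Lℓ / (μ₀A)).
N = √[(2.090×10^-2)(0.289) / ((4π×10⁻⁷)×2.087×10^-4)] = √(2.303×10^7) ≈ 4799.4.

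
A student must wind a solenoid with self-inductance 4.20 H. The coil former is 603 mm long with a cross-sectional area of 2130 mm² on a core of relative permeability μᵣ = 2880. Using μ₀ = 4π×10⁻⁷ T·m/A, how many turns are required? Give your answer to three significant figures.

N ≈ 573 turns

A = 2130 mm² = 2.130×10^-3 m².
From L = μ₀μᵣN²A/ℓ, N = √(Lℓ / (μ₀μᵣA)).
N = √[(4.2)(0.603) / ((4π×10⁻⁷)(2880)×2.130×10^-3)] = √(3.285×10^5) ≈ 573.2.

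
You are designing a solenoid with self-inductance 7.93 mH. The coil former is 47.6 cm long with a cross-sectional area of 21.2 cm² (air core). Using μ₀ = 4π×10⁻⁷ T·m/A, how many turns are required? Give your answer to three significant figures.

N ≈ 1190 turns

A = 21.2 cm² = 2.120×10^-3 m².
From L = μ₀N²A/ℓ, N = √(Lℓ / (μ₀A)).
N = √[(7.930×10^-3)(0.476) / ((4π×10⁻⁷)×2.120×10^-3)] = √(1.417×10^6) ≈ 1190.3.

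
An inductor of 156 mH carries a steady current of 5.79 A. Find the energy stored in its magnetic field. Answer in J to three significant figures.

Stored magnetic energy: U = ½LI².
U = ½(0.156 H)(5.79 A)² = 2.6149 J.

U ≈ 2.61 J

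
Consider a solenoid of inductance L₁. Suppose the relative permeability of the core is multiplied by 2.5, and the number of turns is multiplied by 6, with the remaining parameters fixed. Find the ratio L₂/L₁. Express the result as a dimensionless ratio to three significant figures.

For a solenoid, L ∝ μᵣN²A/ℓ.
L₂/L₁ = (2.5) × (6)^2 = 90.0.

L₂/L₁ = 90.0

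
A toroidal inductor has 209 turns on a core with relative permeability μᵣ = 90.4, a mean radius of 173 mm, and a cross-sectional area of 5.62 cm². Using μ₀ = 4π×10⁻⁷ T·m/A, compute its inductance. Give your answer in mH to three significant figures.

For a thin toroid, L = μ₀μᵣN²A/(2πR).
L = (4π×10⁻⁷)(90.4)(209)²(5.620×10^-4) / (2π×0.173 m) = 2.566×10^-3 H.

L ≈ 2.57 mH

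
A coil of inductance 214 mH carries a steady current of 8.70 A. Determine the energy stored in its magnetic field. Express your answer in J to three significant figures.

Stored magnetic energy: U = ½LI².
U = ½(0.214 H)(8.70 A)² = 8.099 J.

U ≈ 8.10 J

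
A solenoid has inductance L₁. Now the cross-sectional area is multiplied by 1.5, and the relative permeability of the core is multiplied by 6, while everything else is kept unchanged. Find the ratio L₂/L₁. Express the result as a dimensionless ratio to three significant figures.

For a solenoid, L ∝ μᵣN²A/ℓ.
L₂/L₁ = (1.5) × (6) = 9.00.

L₂/L₁ = 9.00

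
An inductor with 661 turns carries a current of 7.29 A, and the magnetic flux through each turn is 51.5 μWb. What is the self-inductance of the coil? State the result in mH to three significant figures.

L ≈ 4.67 mH

Self-inductance is defined by L = NΦ_B/I (flux linkage over current).
L = (661)(5.150×10^-5 Wb)/(7.29 A) = 4.670×10^-3 H.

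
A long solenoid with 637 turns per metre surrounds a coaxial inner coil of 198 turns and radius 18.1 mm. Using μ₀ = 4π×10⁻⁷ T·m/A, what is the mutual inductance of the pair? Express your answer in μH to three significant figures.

M ≈ 163 μH

The outer solenoid produces a uniform field B₁ = μ₀n₁I₁ across the inner coil,
so the flux linkage is N₂Φ = N₂B₁A₂ = μ₀n₁N₂A₂·I₁, giving M = μ₀n₁N₂A₂.
A₂ = πr² = π(1.810×10^-2 m)² = 1.029×10^-3 m².
M = (4π×10⁻⁷)(637)(198)(1.029×10^-3) = 1.631×10^-4 H.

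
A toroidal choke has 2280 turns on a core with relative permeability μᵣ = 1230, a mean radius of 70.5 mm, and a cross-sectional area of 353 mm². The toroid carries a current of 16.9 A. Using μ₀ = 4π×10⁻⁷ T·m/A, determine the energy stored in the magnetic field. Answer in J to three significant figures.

L = μ₀μᵣN²A/(2πR) = (4π×10⁻⁷)(1230)(2280)²(3.530×10^-4)/(2π×7.050×10^-2) = 6.403 H.
U = ½LI² = ½(6.403)(16.9)² = 914.4 J.

U ≈ 914 J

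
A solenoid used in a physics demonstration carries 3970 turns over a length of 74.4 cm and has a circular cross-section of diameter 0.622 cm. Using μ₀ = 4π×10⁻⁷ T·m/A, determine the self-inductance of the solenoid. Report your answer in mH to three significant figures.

L ≈ 0.809 mH

A = π(d/2)² = π(3.110×10^-3 m)² = 3.039×10^-5 m².
For a long solenoid, L = μ₀N²A/ℓ.
L = (4π×10⁻⁷)(3970)²(3.039×10^-5)/(0.744 m) = 8.089×10^-4 H.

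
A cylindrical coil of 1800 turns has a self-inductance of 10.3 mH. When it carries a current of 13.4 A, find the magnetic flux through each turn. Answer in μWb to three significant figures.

From L = NΦ_B/I, the flux per turn is Φ_B = LI/N.
Φ_B = (1.030×10^-2 H)(13.4 A)/1800 = 7.668×10^-5 Wb.

Φ_B ≈ 76.7 μWb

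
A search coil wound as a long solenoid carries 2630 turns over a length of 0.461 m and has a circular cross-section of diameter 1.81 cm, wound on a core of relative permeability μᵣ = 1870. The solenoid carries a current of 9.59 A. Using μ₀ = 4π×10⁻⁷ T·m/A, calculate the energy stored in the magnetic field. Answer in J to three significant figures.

A = π(d/2)² = π(9.050×10^-3 m)² = 2.573×10^-4 m².
L = μ₀μᵣN²A/ℓ = (4π×10⁻⁷)(1870)(2630)²(2.573×10^-4)/(0.461) = 9.072 H.
U = ½LI² = ½(9.072)(9.59)² = 417.2 J.

U ≈ 417 J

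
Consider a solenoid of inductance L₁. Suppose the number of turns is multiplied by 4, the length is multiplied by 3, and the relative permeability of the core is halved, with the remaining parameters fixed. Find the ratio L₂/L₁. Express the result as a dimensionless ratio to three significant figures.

L₂/L₁ = 2.67

For a solenoid, L ∝ μᵣN²A/ℓ.
L₂/L₁ = (4)^2 × (3)^-1 × (0.5) = 2.67.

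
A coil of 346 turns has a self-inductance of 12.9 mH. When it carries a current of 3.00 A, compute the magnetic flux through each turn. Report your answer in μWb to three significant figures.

Φ_B ≈ 112 μWb

From L = NΦ_B/I, the flux per turn is Φ_B = LI/N.
Φ_B = (1.290×10^-2 H)(3.00 A)/346 = 1.118×10^-4 Wb.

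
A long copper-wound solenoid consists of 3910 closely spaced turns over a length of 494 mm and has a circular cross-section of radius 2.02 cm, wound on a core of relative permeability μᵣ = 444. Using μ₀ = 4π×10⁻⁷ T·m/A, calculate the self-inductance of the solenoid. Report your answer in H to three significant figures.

A = πr² = π(2.020×10^-2 m)² = 1.282×10^-3 m².
For a long solenoid, L = μ₀μᵣN²A/ℓ.
L = (4π×10⁻⁷)(444)(3910)²(1.282×10^-3)/(0.494 m) = 22.13 H.

L ≈ 22.1 H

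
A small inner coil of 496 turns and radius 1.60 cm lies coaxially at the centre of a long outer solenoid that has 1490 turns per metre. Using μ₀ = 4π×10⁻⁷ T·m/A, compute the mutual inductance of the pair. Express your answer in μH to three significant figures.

M ≈ 747 μH

The outer solenoid produces a uniform field B₁ = μ₀n₁I₁ across the inner coil,
so the flux linkage is N₂Φ = N₂B₁A₂ = μ₀n₁N₂A₂·I₁, giving M = μ₀n₁N₂A₂.
A₂ = πr² = π(1.600×10^-2 m)² = 8.042×10^-4 m².
M = (4π×10⁻⁷)(1490)(496)(8.042×10^-4) = 7.469×10^-4 H.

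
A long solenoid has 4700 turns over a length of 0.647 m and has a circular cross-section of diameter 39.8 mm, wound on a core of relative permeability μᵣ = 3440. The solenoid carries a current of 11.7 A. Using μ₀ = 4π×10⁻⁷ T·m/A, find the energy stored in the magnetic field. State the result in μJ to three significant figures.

A = π(d/2)² = π(1.990×10^-2 m)² = 1.244×10^-3 m².
L = μ₀μᵣN²A/ℓ = (4π×10⁻⁷)(3440)(4700)²(1.244×10^-3)/(0.647) = 183.6 H.
U = ½LI² = ½(183.6)(11.7)² = 1.257×10^4 J.

U ≈ 12600000000 μJ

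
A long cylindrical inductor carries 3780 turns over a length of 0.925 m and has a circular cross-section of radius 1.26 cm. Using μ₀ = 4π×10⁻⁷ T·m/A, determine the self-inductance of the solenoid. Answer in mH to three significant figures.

L ≈ 9.68 mH

A = πr² = π(1.260×10^-2 m)² = 4.988×10^-4 m².
For a long solenoid, L = μ₀N²A/ℓ.
L = (4π×10⁻⁷)(3780)²(4.988×10^-4)/(0.925 m) = 9.682×10^-3 H.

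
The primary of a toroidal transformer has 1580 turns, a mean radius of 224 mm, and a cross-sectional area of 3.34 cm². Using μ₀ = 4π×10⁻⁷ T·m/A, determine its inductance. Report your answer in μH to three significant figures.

For a thin toroid, L = μ₀N²A/(2πR).
L = (4π×10⁻⁷)(1580)²(3.340×10^-4) / (2π×0.224 m) = 7.4446×10^-4 H.

L ≈ 744 μH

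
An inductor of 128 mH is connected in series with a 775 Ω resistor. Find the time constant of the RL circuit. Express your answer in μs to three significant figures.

τ = L/R = (0.128 H)/(775 Ω) = 1.652×10^-4 s.

τ ≈ 165 μs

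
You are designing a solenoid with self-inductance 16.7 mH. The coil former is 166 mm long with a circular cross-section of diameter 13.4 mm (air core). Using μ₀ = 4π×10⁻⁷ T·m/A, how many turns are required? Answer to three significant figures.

N ≈ 3960 turns

A = π(d/2)² = π(6.700×10^-3 m)² = 1.410×10^-4 m².
From L = μ₀N²A/ℓ, N = √(Lℓ / (μ₀A)).
N = √[(1.670×10^-2)(0.166) / ((4π×10⁻⁷)×1.410×10^-4)] = √(1.564×10^7) ≈ 3955.1.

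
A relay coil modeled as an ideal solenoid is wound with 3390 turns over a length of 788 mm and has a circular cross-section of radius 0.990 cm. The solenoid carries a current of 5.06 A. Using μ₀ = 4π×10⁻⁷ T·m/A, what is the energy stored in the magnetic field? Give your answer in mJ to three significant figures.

U ≈ 72.2 mJ

A = πr² = π(9.900×10^-3 m)² = 3.079×10^-4 m².
L = μ₀N²A/ℓ = (4π×10⁻⁷)(3390)²(3.079×10^-4)/(0.788) = 5.643×10^-3 H.
U = ½LI² = ½(5.643×10^-3)(5.06)² = 7.224×10^-2 J.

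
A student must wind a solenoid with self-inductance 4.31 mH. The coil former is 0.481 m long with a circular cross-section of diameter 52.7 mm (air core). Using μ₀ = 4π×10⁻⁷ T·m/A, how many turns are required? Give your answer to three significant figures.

N ≈ 870 turns

A = π(d/2)² = π(2.635×10^-2 m)² = 2.181×10^-3 m².
From L = μ₀N²A/ℓ, N = √(Lℓ / (μ₀A)).
N = √[(4.310×10^-3)(0.481) / ((4π×10⁻⁷)×2.181×10^-3)] = √(7.563×10^5) ≈ 869.7.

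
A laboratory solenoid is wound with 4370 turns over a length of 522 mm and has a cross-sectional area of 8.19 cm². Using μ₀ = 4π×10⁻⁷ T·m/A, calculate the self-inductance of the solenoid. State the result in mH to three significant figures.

L ≈ 37.7 mH

A = 8.19 cm² = 8.190×10^-4 m².
For a long solenoid, L = μ₀N²A/ℓ.
L = (4π×10⁻⁷)(4370)²(8.190×10^-4)/(0.522 m) = 3.765×10^-2 H.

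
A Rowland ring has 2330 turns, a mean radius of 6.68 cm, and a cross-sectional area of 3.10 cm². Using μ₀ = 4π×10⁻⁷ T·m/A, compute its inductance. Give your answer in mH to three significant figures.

L ≈ 5.04 mH

For a thin toroid, L = μ₀N²A/(2πR).
L = (4π×10⁻⁷)(2330)²(3.100×10^-4) / (2π×6.680×10^-2 m) = 5.039×10^-3 H.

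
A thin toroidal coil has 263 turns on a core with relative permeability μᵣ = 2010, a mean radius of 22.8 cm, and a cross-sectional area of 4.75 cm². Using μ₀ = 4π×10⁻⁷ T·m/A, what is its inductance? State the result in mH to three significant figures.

L ≈ 57.9 mH

For a thin toroid, L = μ₀μᵣN²A/(2πR).
L = (4π×10⁻⁷)(2010)(263)²(4.750×10^-4) / (2π×0.228 m) = 5.793×10^-2 H.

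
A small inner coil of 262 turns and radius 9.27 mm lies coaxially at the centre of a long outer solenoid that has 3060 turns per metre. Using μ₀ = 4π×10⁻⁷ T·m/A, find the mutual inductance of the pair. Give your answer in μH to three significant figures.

The outer solenoid produces a uniform field B₁ = μ₀n₁I₁ across the inner coil,
so the flux linkage is N₂Φ = N₂B₁A₂ = μ₀n₁N₂A₂·I₁, giving M = μ₀n₁N₂A₂.
A₂ = πr² = π(9.270×10^-3 m)² = 2.700×10^-4 m².
M = (4π×10⁻⁷)(3060)(262)(2.700×10^-4) = 2.720×10^-4 H.

M ≈ 272 μH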